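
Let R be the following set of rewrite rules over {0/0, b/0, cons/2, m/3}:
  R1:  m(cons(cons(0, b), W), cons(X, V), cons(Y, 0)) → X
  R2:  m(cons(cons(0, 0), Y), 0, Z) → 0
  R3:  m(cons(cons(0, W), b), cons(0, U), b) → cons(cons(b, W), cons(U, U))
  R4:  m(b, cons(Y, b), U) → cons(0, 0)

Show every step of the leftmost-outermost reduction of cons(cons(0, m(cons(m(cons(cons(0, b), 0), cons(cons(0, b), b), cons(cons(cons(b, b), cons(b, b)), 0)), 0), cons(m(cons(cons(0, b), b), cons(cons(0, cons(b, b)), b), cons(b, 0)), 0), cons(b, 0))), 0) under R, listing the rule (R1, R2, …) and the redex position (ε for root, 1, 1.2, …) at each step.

cons(cons(0, cons(0, cons(b, b))), 0)

1. cons(cons(0, m(cons(m(cons(cons(0, b), 0), cons(cons(0, b), b), cons(cons(cons(b, b), cons(b, b)), 0)), 0), cons(m(cons(cons(0, b), b), cons(cons(0, cons(b, b)), b), cons(b, 0)), 0), cons(b, 0))), 0)  →  cons(cons(0, m(cons(cons(0, b), 0), cons(m(cons(cons(0, b), b), cons(cons(0, cons(b, b)), b), cons(b, 0)), 0), cons(b, 0))), 0)   [R1 at 1.2.1.1]
2. cons(cons(0, m(cons(cons(0, b), 0), cons(m(cons(cons(0, b), b), cons(cons(0, cons(b, b)), b), cons(b, 0)), 0), cons(b, 0))), 0)  →  cons(cons(0, m(cons(cons(0, b), b), cons(cons(0, cons(b, b)), b), cons(b, 0))), 0)   [R1 at 1.2]
3. cons(cons(0, m(cons(cons(0, b), b), cons(cons(0, cons(b, b)), b), cons(b, 0))), 0)  →  cons(cons(0, cons(0, cons(b, b))), 0)   [R1 at 1.2]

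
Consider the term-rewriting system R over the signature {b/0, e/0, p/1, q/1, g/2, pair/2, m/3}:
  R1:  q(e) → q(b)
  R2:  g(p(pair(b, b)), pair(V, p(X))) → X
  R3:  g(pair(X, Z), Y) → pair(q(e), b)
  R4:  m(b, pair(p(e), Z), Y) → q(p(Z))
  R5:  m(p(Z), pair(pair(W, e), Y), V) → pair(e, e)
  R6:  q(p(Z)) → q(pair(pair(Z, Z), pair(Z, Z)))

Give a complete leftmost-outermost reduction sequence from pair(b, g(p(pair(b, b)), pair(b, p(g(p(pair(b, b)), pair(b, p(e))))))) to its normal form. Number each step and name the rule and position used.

pair(b, e)

1. pair(b, g(p(pair(b, b)), pair(b, p(g(p(pair(b, b)), pair(b, p(e)))))))  →  pair(b, g(p(pair(b, b)), pair(b, p(e))))   [R2 at 2]
2. pair(b, g(p(pair(b, b)), pair(b, p(e))))  →  pair(b, e)   [R2 at 2]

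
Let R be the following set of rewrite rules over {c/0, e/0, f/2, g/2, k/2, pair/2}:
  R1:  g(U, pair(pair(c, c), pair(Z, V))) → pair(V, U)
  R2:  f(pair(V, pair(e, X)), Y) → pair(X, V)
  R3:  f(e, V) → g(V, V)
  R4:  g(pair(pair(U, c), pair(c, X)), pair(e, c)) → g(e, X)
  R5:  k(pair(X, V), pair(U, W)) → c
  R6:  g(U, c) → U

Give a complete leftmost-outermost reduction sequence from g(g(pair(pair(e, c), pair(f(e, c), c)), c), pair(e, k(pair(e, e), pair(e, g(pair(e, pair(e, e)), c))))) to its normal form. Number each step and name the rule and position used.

e

1. g(g(pair(pair(e, c), pair(f(e, c), c)), c), pair(e, k(pair(e, e), pair(e, g(pair(e, pair(e, e)), c)))))  →  g(pair(pair(e, c), pair(f(e, c), c)), pair(e, k(pair(e, e), pair(e, g(pair(e, pair(e, e)), c)))))   [R6 at 1]
2. g(pair(pair(e, c), pair(f(e, c), c)), pair(e, k(pair(e, e), pair(e, g(pair(e, pair(e, e)), c)))))  →  g(pair(pair(e, c), pair(g(c, c), c)), pair(e, k(pair(e, e), pair(e, g(pair(e, pair(e, e)), c)))))   [R3 at 1.2.1]
3. g(pair(pair(e, c), pair(g(c, c), c)), pair(e, k(pair(e, e), pair(e, g(pair(e, pair(e, e)), c)))))  →  g(pair(pair(e, c), pair(c, c)), pair(e, k(pair(e, e), pair(e, g(pair(e, pair(e, e)), c)))))   [R6 at 1.2.1]
4. g(pair(pair(e, c), pair(c, c)), pair(e, k(pair(e, e), pair(e, g(pair(e, pair(e, e)), c)))))  →  g(pair(pair(e, c), pair(c, c)), pair(e, c))   [R5 at 2.2]
5. g(pair(pair(e, c), pair(c, c)), pair(e, c))  →  g(e, c)   [R4 at ε]
6. g(e, c)  →  e   [R6 at ε]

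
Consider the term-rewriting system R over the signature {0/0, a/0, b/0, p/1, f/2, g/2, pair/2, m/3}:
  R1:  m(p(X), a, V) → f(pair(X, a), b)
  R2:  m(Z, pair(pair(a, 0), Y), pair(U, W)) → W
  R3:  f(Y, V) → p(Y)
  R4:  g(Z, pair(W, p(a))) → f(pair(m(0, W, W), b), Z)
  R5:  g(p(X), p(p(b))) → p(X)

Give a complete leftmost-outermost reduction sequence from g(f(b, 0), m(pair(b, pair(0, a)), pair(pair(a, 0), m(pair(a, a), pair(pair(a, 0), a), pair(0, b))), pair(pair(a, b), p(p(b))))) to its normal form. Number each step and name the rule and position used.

p(b)

1. g(f(b, 0), m(pair(b, pair(0, a)), pair(pair(a, 0), m(pair(a, a), pair(pair(a, 0), a), pair(0, b))), pair(pair(a, b), p(p(b)))))  →  g(p(b), m(pair(b, pair(0, a)), pair(pair(a, 0), m(pair(a, a), pair(pair(a, 0), a), pair(0, b))), pair(pair(a, b), p(p(b)))))   [R3 at 1]
2. g(p(b), m(pair(b, pair(0, a)), pair(pair(a, 0), m(pair(a, a), pair(pair(a, 0), a), pair(0, b))), pair(pair(a, b), p(p(b)))))  →  g(p(b), p(p(b)))   [R2 at 2]
3. g(p(b), p(p(b)))  →  p(b)   [R5 at ε]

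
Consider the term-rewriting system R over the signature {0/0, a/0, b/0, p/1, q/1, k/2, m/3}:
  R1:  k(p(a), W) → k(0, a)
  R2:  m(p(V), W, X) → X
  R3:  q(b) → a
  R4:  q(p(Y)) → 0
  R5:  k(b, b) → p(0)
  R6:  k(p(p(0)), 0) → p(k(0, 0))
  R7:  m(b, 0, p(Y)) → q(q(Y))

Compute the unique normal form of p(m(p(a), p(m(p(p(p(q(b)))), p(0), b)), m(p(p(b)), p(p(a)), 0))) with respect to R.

1. p(m(p(a), p(m(p(p(p(q(b)))), p(0), b)), m(p(p(b)), p(p(a)), 0)))  →  p(m(p(p(b)), p(p(a)), 0))   [R2 at 1]
2. p(m(p(p(b)), p(p(a)), 0))  →  p(0)   [R2 at 1]

p(0)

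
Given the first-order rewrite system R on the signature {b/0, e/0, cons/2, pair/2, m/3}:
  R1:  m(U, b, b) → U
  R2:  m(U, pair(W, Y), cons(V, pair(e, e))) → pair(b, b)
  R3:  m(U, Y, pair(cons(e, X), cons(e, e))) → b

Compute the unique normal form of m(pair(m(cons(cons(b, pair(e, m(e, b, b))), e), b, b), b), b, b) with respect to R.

pair(cons(cons(b, pair(e, e)), e), b)

1. m(pair(m(cons(cons(b, pair(e, m(e, b, b))), e), b, b), b), b, b)  →  pair(m(cons(cons(b, pair(e, m(e, b, b))), e), b, b), b)   [R1 at ε]
2. pair(m(cons(cons(b, pair(e, m(e, b, b))), e), b, b), b)  →  pair(cons(cons(b, pair(e, m(e, b, b))), e), b)   [R1 at 1]
3. pair(cons(cons(b, pair(e, m(e, b, b))), e), b)  →  pair(cons(cons(b, pair(e, e)), e), b)   [R1 at 1.1.2.2]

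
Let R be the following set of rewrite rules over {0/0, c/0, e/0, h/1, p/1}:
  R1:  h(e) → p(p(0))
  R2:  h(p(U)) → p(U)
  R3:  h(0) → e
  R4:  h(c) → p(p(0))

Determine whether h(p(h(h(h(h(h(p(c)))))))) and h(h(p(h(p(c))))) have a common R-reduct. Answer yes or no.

Reduce t₁ = h(p(h(h(h(h(h(p(c)))))))):
1. h(p(h(h(h(h(h(p(c))))))))  →  p(h(h(h(h(h(p(c)))))))   [R2 at ε]
2. p(h(h(h(h(h(p(c)))))))  →  p(h(h(h(h(p(c))))))   [R2 at 1.1.1.1.1]
3. p(h(h(h(h(p(c))))))  →  p(h(h(h(p(c)))))   [R2 at 1.1.1.1]
4. p(h(h(h(p(c)))))  →  p(h(h(p(c))))   [R2 at 1.1.1]
5. p(h(h(p(c))))  →  p(h(p(c)))   [R2 at 1.1]
6. p(h(p(c)))  →  p(p(c))   [R2 at 1]

Reduce t₂ = h(h(p(h(p(c))))):
1. h(h(p(h(p(c)))))  →  h(p(h(p(c))))   [R2 at 1]
2. h(p(h(p(c))))  →  p(h(p(c)))   [R2 at ε]
3. p(h(p(c)))  →  p(p(c))   [R2 at 1]

yes — NF(t₁) = p(p(c)), NF(t₂) = p(p(c))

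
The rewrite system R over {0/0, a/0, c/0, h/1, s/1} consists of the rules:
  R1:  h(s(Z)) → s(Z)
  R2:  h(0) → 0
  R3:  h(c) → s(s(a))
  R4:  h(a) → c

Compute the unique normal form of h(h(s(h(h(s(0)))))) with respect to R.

s(s(0))

1. h(h(s(h(h(s(0))))))  →  h(s(h(h(s(0)))))   [R1 at 1]
2. h(s(h(h(s(0)))))  →  s(h(h(s(0))))   [R1 at ε]
3. s(h(h(s(0))))  →  s(h(s(0)))   [R1 at 1.1]
4. s(h(s(0)))  →  s(s(0))   [R1 at 1]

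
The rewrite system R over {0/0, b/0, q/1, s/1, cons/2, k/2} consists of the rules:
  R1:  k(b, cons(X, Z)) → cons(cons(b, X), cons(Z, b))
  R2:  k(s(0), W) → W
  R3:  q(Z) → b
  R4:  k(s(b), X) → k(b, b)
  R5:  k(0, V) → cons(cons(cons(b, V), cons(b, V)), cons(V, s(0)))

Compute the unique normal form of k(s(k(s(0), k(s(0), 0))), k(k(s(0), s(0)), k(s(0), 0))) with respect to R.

1. k(s(k(s(0), k(s(0), 0))), k(k(s(0), s(0)), k(s(0), 0)))  →  k(s(k(s(0), 0)), k(k(s(0), s(0)), k(s(0), 0)))   [R2 at 1.1]
2. k(s(k(s(0), 0)), k(k(s(0), s(0)), k(s(0), 0)))  →  k(s(0), k(k(s(0), s(0)), k(s(0), 0)))   [R2 at 1.1]
3. k(s(0), k(k(s(0), s(0)), k(s(0), 0)))  →  k(k(s(0), s(0)), k(s(0), 0))   [R2 at ε]
4. k(k(s(0), s(0)), k(s(0), 0))  →  k(s(0), k(s(0), 0))   [R2 at 1]
5. k(s(0), k(s(0), 0))  →  k(s(0), 0)   [R2 at ε]
6. k(s(0), 0)  →  0   [R2 at ε]

0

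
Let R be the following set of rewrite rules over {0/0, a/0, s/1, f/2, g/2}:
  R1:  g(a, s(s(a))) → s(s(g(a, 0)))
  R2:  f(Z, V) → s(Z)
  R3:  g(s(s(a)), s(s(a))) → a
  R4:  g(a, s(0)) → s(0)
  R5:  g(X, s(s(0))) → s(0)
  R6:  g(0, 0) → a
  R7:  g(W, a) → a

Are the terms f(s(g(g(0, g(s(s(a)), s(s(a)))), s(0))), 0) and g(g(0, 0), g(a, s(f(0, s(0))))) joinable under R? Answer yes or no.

no — NF(t₁) = s(s(s(0))), NF(t₂) = s(0)

Reduce t₁ = f(s(g(g(0, g(s(s(a)), s(s(a)))), s(0))), 0):
1. f(s(g(g(0, g(s(s(a)), s(s(a)))), s(0))), 0)  →  s(s(g(g(0, g(s(s(a)), s(s(a)))), s(0))))   [R2 at ε]
2. s(s(g(g(0, g(s(s(a)), s(s(a)))), s(0))))  →  s(s(g(g(0, a), s(0))))   [R3 at 1.1.1.2]
3. s(s(g(g(0, a), s(0))))  →  s(s(g(a, s(0))))   [R7 at 1.1.1]
4. s(s(g(a, s(0))))  →  s(s(s(0)))   [R4 at 1.1]

Reduce t₂ = g(g(0, 0), g(a, s(f(0, s(0))))):
1. g(g(0, 0), g(a, s(f(0, s(0)))))  →  g(a, g(a, s(f(0, s(0)))))   [R6 at 1]
2. g(a, g(a, s(f(0, s(0)))))  →  g(a, g(a, s(s(0))))   [R2 at 2.2.1]
3. g(a, g(a, s(s(0))))  →  g(a, s(0))   [R5 at 2]
4. g(a, s(0))  →  s(0)   [R4 at ε]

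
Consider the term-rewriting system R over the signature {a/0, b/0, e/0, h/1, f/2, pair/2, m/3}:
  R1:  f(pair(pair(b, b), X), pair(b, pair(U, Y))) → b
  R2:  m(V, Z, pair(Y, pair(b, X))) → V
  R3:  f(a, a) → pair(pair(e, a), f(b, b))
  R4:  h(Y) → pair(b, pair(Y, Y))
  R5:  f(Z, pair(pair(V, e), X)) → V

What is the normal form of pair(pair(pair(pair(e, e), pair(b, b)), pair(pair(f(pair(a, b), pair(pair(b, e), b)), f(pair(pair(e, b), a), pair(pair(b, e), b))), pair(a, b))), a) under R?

1. pair(pair(pair(pair(e, e), pair(b, b)), pair(pair(f(pair(a, b), pair(pair(b, e), b)), f(pair(pair(e, b), a), pair(pair(b, e), b))), pair(a, b))), a)  →  pair(pair(pair(pair(e, e), pair(b, b)), pair(pair(b, f(pair(pair(e, b), a), pair(pair(b, e), b))), pair(a, b))), a)   [R5 at 1.2.1.1]
2. pair(pair(pair(pair(e, e), pair(b, b)), pair(pair(b, f(pair(pair(e, b), a), pair(pair(b, e), b))), pair(a, b))), a)  →  pair(pair(pair(pair(e, e), pair(b, b)), pair(pair(b, b), pair(a, b))), a)   [R5 at 1.2.1.2]

pair(pair(pair(pair(e, e), pair(b, b)), pair(pair(b, b), pair(a, b))), a)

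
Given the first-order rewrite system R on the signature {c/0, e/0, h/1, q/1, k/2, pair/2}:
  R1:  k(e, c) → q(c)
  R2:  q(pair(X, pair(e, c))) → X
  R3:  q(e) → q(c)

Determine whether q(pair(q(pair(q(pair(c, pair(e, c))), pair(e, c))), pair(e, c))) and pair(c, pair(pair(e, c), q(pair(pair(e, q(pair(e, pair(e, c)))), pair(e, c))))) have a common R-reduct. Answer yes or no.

Reduce t₁ = q(pair(q(pair(q(pair(c, pair(e, c))), pair(e, c))), pair(e, c))):
1. q(pair(q(pair(q(pair(c, pair(e, c))), pair(e, c))), pair(e, c)))  →  q(pair(q(pair(c, pair(e, c))), pair(e, c)))   [R2 at ε]
2. q(pair(q(pair(c, pair(e, c))), pair(e, c)))  →  q(pair(c, pair(e, c)))   [R2 at ε]
3. q(pair(c, pair(e, c)))  →  c   [R2 at ε]

Reduce t₂ = pair(c, pair(pair(e, c), q(pair(pair(e, q(pair(e, pair(e, c)))), pair(e, c))))):
1. pair(c, pair(pair(e, c), q(pair(pair(e, q(pair(e, pair(e, c)))), pair(e, c)))))  →  pair(c, pair(pair(e, c), pair(e, q(pair(e, pair(e, c))))))   [R2 at 2.2]
2. pair(c, pair(pair(e, c), pair(e, q(pair(e, pair(e, c))))))  →  pair(c, pair(pair(e, c), pair(e, e)))   [R2 at 2.2.2]

no — NF(t₁) = c, NF(t₂) = pair(c, pair(pair(e, c), pair(e, e)))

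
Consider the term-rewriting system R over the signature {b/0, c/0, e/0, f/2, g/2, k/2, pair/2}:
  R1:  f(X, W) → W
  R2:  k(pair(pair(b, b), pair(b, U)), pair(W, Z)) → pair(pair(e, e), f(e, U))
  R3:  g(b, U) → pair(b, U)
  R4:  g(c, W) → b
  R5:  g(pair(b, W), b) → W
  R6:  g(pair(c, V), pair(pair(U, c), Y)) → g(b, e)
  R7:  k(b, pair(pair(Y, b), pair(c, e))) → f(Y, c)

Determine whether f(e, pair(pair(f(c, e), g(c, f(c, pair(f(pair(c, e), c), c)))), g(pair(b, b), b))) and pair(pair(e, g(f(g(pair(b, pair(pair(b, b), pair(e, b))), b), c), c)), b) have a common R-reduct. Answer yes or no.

Reduce t₁ = f(e, pair(pair(f(c, e), g(c, f(c, pair(f(pair(c, e), c), c)))), g(pair(b, b), b))):
1. f(e, pair(pair(f(c, e), g(c, f(c, pair(f(pair(c, e), c), c)))), g(pair(b, b), b)))  →  pair(pair(f(c, e), g(c, f(c, pair(f(pair(c, e), c), c)))), g(pair(b, b), b))   [R1 at ε]
2. pair(pair(f(c, e), g(c, f(c, pair(f(pair(c, e), c), c)))), g(pair(b, b), b))  →  pair(pair(e, g(c, f(c, pair(f(pair(c, e), c), c)))), g(pair(b, b), b))   [R1 at 1.1]
3. pair(pair(e, g(c, f(c, pair(f(pair(c, e), c), c)))), g(pair(b, b), b))  →  pair(pair(e, b), g(pair(b, b), b))   [R4 at 1.2]
4. pair(pair(e, b), g(pair(b, b), b))  →  pair(pair(e, b), b)   [R5 at 2]

Reduce t₂ = pair(pair(e, g(f(g(pair(b, pair(pair(b, b), pair(e, b))), b), c), c)), b):
1. pair(pair(e, g(f(g(pair(b, pair(pair(b, b), pair(e, b))), b), c), c)), b)  →  pair(pair(e, g(c, c)), b)   [R1 at 1.2.1]
2. pair(pair(e, g(c, c)), b)  →  pair(pair(e, b), b)   [R4 at 1.2]

yes — NF(t₁) = pair(pair(e, b), b), NF(t₂) = pair(pair(e, b), b)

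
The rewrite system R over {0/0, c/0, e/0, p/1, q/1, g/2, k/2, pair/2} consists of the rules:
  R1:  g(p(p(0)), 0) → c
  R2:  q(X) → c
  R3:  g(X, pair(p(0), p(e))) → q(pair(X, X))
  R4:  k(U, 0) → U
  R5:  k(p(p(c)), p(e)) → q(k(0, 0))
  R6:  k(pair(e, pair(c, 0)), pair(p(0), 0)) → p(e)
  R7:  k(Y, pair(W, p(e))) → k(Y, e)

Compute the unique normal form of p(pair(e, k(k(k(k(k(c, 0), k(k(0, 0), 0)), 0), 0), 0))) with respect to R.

p(pair(e, c))

1. p(pair(e, k(k(k(k(k(c, 0), k(k(0, 0), 0)), 0), 0), 0)))  →  p(pair(e, k(k(k(k(c, 0), k(k(0, 0), 0)), 0), 0)))   [R4 at 1.2]
2. p(pair(e, k(k(k(k(c, 0), k(k(0, 0), 0)), 0), 0)))  →  p(pair(e, k(k(k(c, 0), k(k(0, 0), 0)), 0)))   [R4 at 1.2]
3. p(pair(e, k(k(k(c, 0), k(k(0, 0), 0)), 0)))  →  p(pair(e, k(k(c, 0), k(k(0, 0), 0))))   [R4 at 1.2]
4. p(pair(e, k(k(c, 0), k(k(0, 0), 0))))  →  p(pair(e, k(c, k(k(0, 0), 0))))   [R4 at 1.2.1]
5. p(pair(e, k(c, k(k(0, 0), 0))))  →  p(pair(e, k(c, k(0, 0))))   [R4 at 1.2.2]
6. p(pair(e, k(c, k(0, 0))))  →  p(pair(e, k(c, 0)))   [R4 at 1.2.2]
7. p(pair(e, k(c, 0)))  →  p(pair(e, c))   [R4 at 1.2]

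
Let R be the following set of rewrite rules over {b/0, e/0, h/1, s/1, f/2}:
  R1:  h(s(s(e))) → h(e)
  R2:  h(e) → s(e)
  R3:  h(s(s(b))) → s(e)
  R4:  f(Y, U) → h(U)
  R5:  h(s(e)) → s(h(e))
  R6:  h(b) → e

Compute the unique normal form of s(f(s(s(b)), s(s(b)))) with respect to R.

s(s(e))

1. s(f(s(s(b)), s(s(b))))  →  s(h(s(s(b))))   [R4 at 1]
2. s(h(s(s(b))))  →  s(s(e))   [R3 at 1]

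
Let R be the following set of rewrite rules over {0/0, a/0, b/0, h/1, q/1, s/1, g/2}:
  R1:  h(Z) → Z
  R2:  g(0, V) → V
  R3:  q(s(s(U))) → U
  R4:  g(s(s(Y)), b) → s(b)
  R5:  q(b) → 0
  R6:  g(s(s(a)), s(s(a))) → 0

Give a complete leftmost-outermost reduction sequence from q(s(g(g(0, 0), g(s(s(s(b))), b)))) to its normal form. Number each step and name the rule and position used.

1. q(s(g(g(0, 0), g(s(s(s(b))), b))))  →  q(s(g(0, g(s(s(s(b))), b))))   [R2 at 1.1.1]
2. q(s(g(0, g(s(s(s(b))), b))))  →  q(s(g(s(s(s(b))), b)))   [R2 at 1.1]
3. q(s(g(s(s(s(b))), b)))  →  q(s(s(b)))   [R4 at 1.1]
4. q(s(s(b)))  →  b   [R3 at ε]

b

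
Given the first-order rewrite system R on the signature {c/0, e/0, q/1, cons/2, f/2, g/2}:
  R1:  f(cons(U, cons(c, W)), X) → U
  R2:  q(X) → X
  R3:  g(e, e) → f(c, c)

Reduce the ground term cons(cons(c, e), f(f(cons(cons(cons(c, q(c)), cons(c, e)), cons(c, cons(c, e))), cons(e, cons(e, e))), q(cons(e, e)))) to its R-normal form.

1. cons(cons(c, e), f(f(cons(cons(cons(c, q(c)), cons(c, e)), cons(c, cons(c, e))), cons(e, cons(e, e))), q(cons(e, e))))  →  cons(cons(c, e), f(cons(cons(c, q(c)), cons(c, e)), q(cons(e, e))))   [R1 at 2.1]
2. cons(cons(c, e), f(cons(cons(c, q(c)), cons(c, e)), q(cons(e, e))))  →  cons(cons(c, e), cons(c, q(c)))   [R1 at 2]
3. cons(cons(c, e), cons(c, q(c)))  →  cons(cons(c, e), cons(c, c))   [R2 at 2.2]

cons(cons(c, e), cons(c, c))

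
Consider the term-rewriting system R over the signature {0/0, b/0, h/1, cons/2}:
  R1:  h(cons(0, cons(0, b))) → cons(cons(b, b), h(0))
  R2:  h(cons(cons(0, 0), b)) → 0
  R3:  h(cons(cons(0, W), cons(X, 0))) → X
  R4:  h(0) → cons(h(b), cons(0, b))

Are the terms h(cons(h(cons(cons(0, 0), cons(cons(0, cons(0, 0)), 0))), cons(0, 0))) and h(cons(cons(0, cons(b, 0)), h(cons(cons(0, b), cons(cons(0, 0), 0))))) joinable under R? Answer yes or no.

yes — NF(t₁) = 0, NF(t₂) = 0

Reduce t₁ = h(cons(h(cons(cons(0, 0), cons(cons(0, cons(0, 0)), 0))), cons(0, 0))):
1. h(cons(h(cons(cons(0, 0), cons(cons(0, cons(0, 0)), 0))), cons(0, 0)))  →  h(cons(cons(0, cons(0, 0)), cons(0, 0)))   [R3 at 1.1]
2. h(cons(cons(0, cons(0, 0)), cons(0, 0)))  →  0   [R3 at ε]

Reduce t₂ = h(cons(cons(0, cons(b, 0)), h(cons(cons(0, b), cons(cons(0, 0), 0))))):
1. h(cons(cons(0, cons(b, 0)), h(cons(cons(0, b), cons(cons(0, 0), 0)))))  →  h(cons(cons(0, cons(b, 0)), cons(0, 0)))   [R3 at 1.2]
2. h(cons(cons(0, cons(b, 0)), cons(0, 0)))  →  0   [R3 at ε]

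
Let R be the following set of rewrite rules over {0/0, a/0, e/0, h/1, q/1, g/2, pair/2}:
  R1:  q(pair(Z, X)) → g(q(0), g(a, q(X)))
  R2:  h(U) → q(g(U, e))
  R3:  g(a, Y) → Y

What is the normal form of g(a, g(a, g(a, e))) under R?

e

1. g(a, g(a, g(a, e)))  →  g(a, g(a, e))   [R3 at ε]
2. g(a, g(a, e))  →  g(a, e)   [R3 at ε]
3. g(a, e)  →  e   [R3 at ε]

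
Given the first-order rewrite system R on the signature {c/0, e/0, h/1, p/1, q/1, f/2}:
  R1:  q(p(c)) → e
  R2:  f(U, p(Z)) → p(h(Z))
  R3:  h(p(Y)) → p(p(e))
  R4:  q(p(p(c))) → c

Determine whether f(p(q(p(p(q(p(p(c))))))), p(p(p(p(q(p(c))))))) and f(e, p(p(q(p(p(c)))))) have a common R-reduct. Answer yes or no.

yes — NF(t₁) = p(p(p(e))), NF(t₂) = p(p(p(e)))

Reduce t₁ = f(p(q(p(p(q(p(p(c))))))), p(p(p(p(q(p(c))))))):
1. f(p(q(p(p(q(p(p(c))))))), p(p(p(p(q(p(c)))))))  →  p(h(p(p(p(q(p(c)))))))   [R2 at ε]
2. p(h(p(p(p(q(p(c)))))))  →  p(p(p(e)))   [R3 at 1]

Reduce t₂ = f(e, p(p(q(p(p(c)))))):
1. f(e, p(p(q(p(p(c))))))  →  p(h(p(q(p(p(c))))))   [R2 at ε]
2. p(h(p(q(p(p(c))))))  →  p(p(p(e)))   [R3 at 1]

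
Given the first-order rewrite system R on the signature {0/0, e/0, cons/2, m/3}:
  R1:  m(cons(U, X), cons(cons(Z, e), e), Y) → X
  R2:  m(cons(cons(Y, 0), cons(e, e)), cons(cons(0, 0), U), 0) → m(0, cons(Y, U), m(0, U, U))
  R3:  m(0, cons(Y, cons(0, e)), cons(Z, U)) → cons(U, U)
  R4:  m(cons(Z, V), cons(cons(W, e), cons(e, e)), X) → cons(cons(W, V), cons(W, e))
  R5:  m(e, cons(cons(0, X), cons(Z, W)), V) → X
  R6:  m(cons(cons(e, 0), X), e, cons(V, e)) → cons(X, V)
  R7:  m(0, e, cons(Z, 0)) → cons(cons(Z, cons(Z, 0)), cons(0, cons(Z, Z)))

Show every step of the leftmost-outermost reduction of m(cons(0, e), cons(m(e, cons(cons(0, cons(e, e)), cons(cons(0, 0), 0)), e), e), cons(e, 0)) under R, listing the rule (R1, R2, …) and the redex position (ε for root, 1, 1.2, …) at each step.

e

1. m(cons(0, e), cons(m(e, cons(cons(0, cons(e, e)), cons(cons(0, 0), 0)), e), e), cons(e, 0))  →  m(cons(0, e), cons(cons(e, e), e), cons(e, 0))   [R5 at 2.1]
2. m(cons(0, e), cons(cons(e, e), e), cons(e, 0))  →  e   [R1 at ε]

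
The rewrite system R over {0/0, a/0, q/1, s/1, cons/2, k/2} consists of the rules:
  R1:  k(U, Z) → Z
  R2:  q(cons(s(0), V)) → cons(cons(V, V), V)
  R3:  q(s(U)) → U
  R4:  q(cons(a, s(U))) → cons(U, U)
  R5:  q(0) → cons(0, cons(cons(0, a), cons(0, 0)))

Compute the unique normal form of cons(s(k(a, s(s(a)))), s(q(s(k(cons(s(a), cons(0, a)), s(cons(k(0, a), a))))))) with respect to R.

cons(s(s(s(a))), s(s(cons(a, a))))

1. cons(s(k(a, s(s(a)))), s(q(s(k(cons(s(a), cons(0, a)), s(cons(k(0, a), a)))))))  →  cons(s(s(s(a))), s(q(s(k(cons(s(a), cons(0, a)), s(cons(k(0, a), a)))))))   [R1 at 1.1]
2. cons(s(s(s(a))), s(q(s(k(cons(s(a), cons(0, a)), s(cons(k(0, a), a)))))))  →  cons(s(s(s(a))), s(k(cons(s(a), cons(0, a)), s(cons(k(0, a), a)))))   [R3 at 2.1]
3. cons(s(s(s(a))), s(k(cons(s(a), cons(0, a)), s(cons(k(0, a), a)))))  →  cons(s(s(s(a))), s(s(cons(k(0, a), a))))   [R1 at 2.1]
4. cons(s(s(s(a))), s(s(cons(k(0, a), a))))  →  cons(s(s(s(a))), s(s(cons(a, a))))   [R1 at 2.1.1.1]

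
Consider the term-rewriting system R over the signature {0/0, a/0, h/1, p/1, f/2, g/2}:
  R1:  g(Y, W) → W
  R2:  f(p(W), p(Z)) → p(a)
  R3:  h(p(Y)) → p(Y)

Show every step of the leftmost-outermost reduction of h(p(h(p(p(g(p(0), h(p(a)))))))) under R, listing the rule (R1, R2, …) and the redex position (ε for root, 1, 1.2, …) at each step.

p(p(p(p(a))))

1. h(p(h(p(p(g(p(0), h(p(a))))))))  →  p(h(p(p(g(p(0), h(p(a)))))))   [R3 at ε]
2. p(h(p(p(g(p(0), h(p(a)))))))  →  p(p(p(g(p(0), h(p(a))))))   [R3 at 1]
3. p(p(p(g(p(0), h(p(a))))))  →  p(p(p(h(p(a)))))   [R1 at 1.1.1]
4. p(p(p(h(p(a)))))  →  p(p(p(p(a))))   [R3 at 1.1.1]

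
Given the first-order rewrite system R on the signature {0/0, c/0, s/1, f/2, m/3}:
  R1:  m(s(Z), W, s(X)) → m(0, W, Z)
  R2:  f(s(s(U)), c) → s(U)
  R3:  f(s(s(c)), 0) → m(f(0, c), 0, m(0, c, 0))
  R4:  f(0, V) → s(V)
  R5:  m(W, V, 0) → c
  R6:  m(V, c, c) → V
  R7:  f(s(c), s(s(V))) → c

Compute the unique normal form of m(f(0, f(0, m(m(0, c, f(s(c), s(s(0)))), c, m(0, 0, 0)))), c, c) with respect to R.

s(s(0))

1. m(f(0, f(0, m(m(0, c, f(s(c), s(s(0)))), c, m(0, 0, 0)))), c, c)  →  f(0, f(0, m(m(0, c, f(s(c), s(s(0)))), c, m(0, 0, 0))))   [R6 at ε]
2. f(0, f(0, m(m(0, c, f(s(c), s(s(0)))), c, m(0, 0, 0))))  →  s(f(0, m(m(0, c, f(s(c), s(s(0)))), c, m(0, 0, 0))))   [R4 at ε]
3. s(f(0, m(m(0, c, f(s(c), s(s(0)))), c, m(0, 0, 0))))  →  s(s(m(m(0, c, f(s(c), s(s(0)))), c, m(0, 0, 0))))   [R4 at 1]
4. s(s(m(m(0, c, f(s(c), s(s(0)))), c, m(0, 0, 0))))  →  s(s(m(m(0, c, c), c, m(0, 0, 0))))   [R7 at 1.1.1.3]
5. s(s(m(m(0, c, c), c, m(0, 0, 0))))  →  s(s(m(0, c, m(0, 0, 0))))   [R6 at 1.1.1]
6. s(s(m(0, c, m(0, 0, 0))))  →  s(s(m(0, c, c)))   [R5 at 1.1.3]
7. s(s(m(0, c, c)))  →  s(s(0))   [R6 at 1.1]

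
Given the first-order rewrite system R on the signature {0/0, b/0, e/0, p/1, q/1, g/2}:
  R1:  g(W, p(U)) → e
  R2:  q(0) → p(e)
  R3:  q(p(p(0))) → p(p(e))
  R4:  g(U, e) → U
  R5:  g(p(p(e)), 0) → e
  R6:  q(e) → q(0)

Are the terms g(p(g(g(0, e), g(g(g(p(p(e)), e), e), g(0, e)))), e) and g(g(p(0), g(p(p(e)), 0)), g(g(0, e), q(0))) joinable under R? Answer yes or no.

Reduce t₁ = g(p(g(g(0, e), g(g(g(p(p(e)), e), e), g(0, e)))), e):
1. g(p(g(g(0, e), g(g(g(p(p(e)), e), e), g(0, e)))), e)  →  p(g(g(0, e), g(g(g(p(p(e)), e), e), g(0, e))))   [R4 at ε]
2. p(g(g(0, e), g(g(g(p(p(e)), e), e), g(0, e))))  →  p(g(0, g(g(g(p(p(e)), e), e), g(0, e))))   [R4 at 1.1]
3. p(g(0, g(g(g(p(p(e)), e), e), g(0, e))))  →  p(g(0, g(g(p(p(e)), e), g(0, e))))   [R4 at 1.2.1]
4. p(g(0, g(g(p(p(e)), e), g(0, e))))  →  p(g(0, g(p(p(e)), g(0, e))))   [R4 at 1.2.1]
5. p(g(0, g(p(p(e)), g(0, e))))  →  p(g(0, g(p(p(e)), 0)))   [R4 at 1.2.2]
6. p(g(0, g(p(p(e)), 0)))  →  p(g(0, e))   [R5 at 1.2]
7. p(g(0, e))  →  p(0)   [R4 at 1]

Reduce t₂ = g(g(p(0), g(p(p(e)), 0)), g(g(0, e), q(0))):
1. g(g(p(0), g(p(p(e)), 0)), g(g(0, e), q(0)))  →  g(g(p(0), e), g(g(0, e), q(0)))   [R5 at 1.2]
2. g(g(p(0), e), g(g(0, e), q(0)))  →  g(p(0), g(g(0, e), q(0)))   [R4 at 1]
3. g(p(0), g(g(0, e), q(0)))  →  g(p(0), g(0, q(0)))   [R4 at 2.1]
4. g(p(0), g(0, q(0)))  →  g(p(0), g(0, p(e)))   [R2 at 2.2]
5. g(p(0), g(0, p(e)))  →  g(p(0), e)   [R1 at 2]
6. g(p(0), e)  →  p(0)   [R4 at ε]

yes — NF(t₁) = p(0), NF(t₂) = p(0)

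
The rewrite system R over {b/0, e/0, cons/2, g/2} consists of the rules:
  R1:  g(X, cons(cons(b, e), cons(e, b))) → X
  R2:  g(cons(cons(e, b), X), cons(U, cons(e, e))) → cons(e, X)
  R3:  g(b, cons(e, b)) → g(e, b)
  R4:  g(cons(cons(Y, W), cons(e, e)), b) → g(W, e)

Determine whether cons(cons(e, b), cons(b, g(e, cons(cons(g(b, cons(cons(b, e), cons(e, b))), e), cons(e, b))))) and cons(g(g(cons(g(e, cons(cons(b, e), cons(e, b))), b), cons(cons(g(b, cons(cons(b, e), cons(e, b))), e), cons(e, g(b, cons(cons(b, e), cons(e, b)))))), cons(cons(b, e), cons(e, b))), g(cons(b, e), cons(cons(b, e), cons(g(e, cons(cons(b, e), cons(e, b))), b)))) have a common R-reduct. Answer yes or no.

yes — NF(t₁) = cons(cons(e, b), cons(b, e)), NF(t₂) = cons(cons(e, b), cons(b, e))

Reduce t₁ = cons(cons(e, b), cons(b, g(e, cons(cons(g(b, cons(cons(b, e), cons(e, b))), e), cons(e, b))))):
1. cons(cons(e, b), cons(b, g(e, cons(cons(g(b, cons(cons(b, e), cons(e, b))), e), cons(e, b)))))  →  cons(cons(e, b), cons(b, g(e, cons(cons(b, e), cons(e, b)))))   [R1 at 2.2.2.1.1]
2. cons(cons(e, b), cons(b, g(e, cons(cons(b, e), cons(e, b)))))  →  cons(cons(e, b), cons(b, e))   [R1 at 2.2]

Reduce t₂ = cons(g(g(cons(g(e, cons(cons(b, e), cons(e, b))), b), cons(cons(g(b, cons(cons(b, e), cons(e, b))), e), cons(e, g(b, cons(cons(b, e), cons(e, b)))))), cons(cons(b, e), cons(e, b))), g(cons(b, e), cons(cons(b, e), cons(g(e, cons(cons(b, e), cons(e, b))), b)))):
1. cons(g(g(cons(g(e, cons(cons(b, e), cons(e, b))), b), cons(cons(g(b, cons(cons(b, e), cons(e, b))), e), cons(e, g(b, cons(cons(b, e), cons(e, b)))))), cons(cons(b, e), cons(e, b))), g(cons(b, e), cons(cons(b, e), cons(g(e, cons(cons(b, e), cons(e, b))), b))))  →  cons(g(cons(g(e, cons(cons(b, e), cons(e, b))), b), cons(cons(g(b, cons(cons(b, e), cons(e, b))), e), cons(e, g(b, cons(cons(b, e), cons(e, b)))))), g(cons(b, e), cons(cons(b, e), cons(g(e, cons(cons(b, e), cons(e, b))), b))))   [R1 at 1]
2. cons(g(cons(g(e, cons(cons(b, e), cons(e, b))), b), cons(cons(g(b, cons(cons(b, e), cons(e, b))), e), cons(e, g(b, cons(cons(b, e), cons(e, b)))))), g(cons(b, e), cons(cons(b, e), cons(g(e, cons(cons(b, e), cons(e, b))), b))))  →  cons(g(cons(e, b), cons(cons(g(b, cons(cons(b, e), cons(e, b))), e), cons(e, g(b, cons(cons(b, e), cons(e, b)))))), g(cons(b, e), cons(cons(b, e), cons(g(e, cons(cons(b, e), cons(e, b))), b))))   [R1 at 1.1.1]
3. cons(g(cons(e, b), cons(cons(g(b, cons(cons(b, e), cons(e, b))), e), cons(e, g(b, cons(cons(b, e), cons(e, b)))))), g(cons(b, e), cons(cons(b, e), cons(g(e, cons(cons(b, e), cons(e, b))), b))))  →  cons(g(cons(e, b), cons(cons(b, e), cons(e, g(b, cons(cons(b, e), cons(e, b)))))), g(cons(b, e), cons(cons(b, e), cons(g(e, cons(cons(b, e), cons(e, b))), b))))   [R1 at 1.2.1.1]
4. cons(g(cons(e, b), cons(cons(b, e), cons(e, g(b, cons(cons(b, e), cons(e, b)))))), g(cons(b, e), cons(cons(b, e), cons(g(e, cons(cons(b, e), cons(e, b))), b))))  →  cons(g(cons(e, b), cons(cons(b, e), cons(e, b))), g(cons(b, e), cons(cons(b, e), cons(g(e, cons(cons(b, e), cons(e, b))), b))))   [R1 at 1.2.2.2]
5. cons(g(cons(e, b), cons(cons(b, e), cons(e, b))), g(cons(b, e), cons(cons(b, e), cons(g(e, cons(cons(b, e), cons(e, b))), b))))  →  cons(cons(e, b), g(cons(b, e), cons(cons(b, e), cons(g(e, cons(cons(b, e), cons(e, b))), b))))   [R1 at 1]
6. cons(cons(e, b), g(cons(b, e), cons(cons(b, e), cons(g(e, cons(cons(b, e), cons(e, b))), b))))  →  cons(cons(e, b), g(cons(b, e), cons(cons(b, e), cons(e, b))))   [R1 at 2.2.2.1]
7. cons(cons(e, b), g(cons(b, e), cons(cons(b, e), cons(e, b))))  →  cons(cons(e, b), cons(b, e))   [R1 at 2]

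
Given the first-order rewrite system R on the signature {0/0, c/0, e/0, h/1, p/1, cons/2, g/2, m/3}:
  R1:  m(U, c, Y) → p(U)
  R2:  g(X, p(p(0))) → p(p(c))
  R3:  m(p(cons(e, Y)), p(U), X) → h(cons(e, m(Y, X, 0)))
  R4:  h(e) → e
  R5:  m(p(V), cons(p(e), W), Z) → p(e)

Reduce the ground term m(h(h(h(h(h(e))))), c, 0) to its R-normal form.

p(e)

1. m(h(h(h(h(h(e))))), c, 0)  →  p(h(h(h(h(h(e))))))   [R1 at ε]
2. p(h(h(h(h(h(e))))))  →  p(h(h(h(h(e)))))   [R4 at 1.1.1.1.1]
3. p(h(h(h(h(e)))))  →  p(h(h(h(e))))   [R4 at 1.1.1.1]
4. p(h(h(h(e))))  →  p(h(h(e)))   [R4 at 1.1.1]
5. p(h(h(e)))  →  p(h(e))   [R4 at 1.1]
6. p(h(e))  →  p(e)   [R4 at 1]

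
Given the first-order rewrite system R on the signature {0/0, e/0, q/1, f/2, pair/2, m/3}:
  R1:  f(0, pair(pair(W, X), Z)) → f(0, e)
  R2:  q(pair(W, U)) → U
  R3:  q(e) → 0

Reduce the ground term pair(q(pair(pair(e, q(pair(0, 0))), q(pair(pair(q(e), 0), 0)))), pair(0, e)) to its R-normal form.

pair(0, pair(0, e))

1. pair(q(pair(pair(e, q(pair(0, 0))), q(pair(pair(q(e), 0), 0)))), pair(0, e))  →  pair(q(pair(pair(q(e), 0), 0)), pair(0, e))   [R2 at 1]
2. pair(q(pair(pair(q(e), 0), 0)), pair(0, e))  →  pair(0, pair(0, e))   [R2 at 1]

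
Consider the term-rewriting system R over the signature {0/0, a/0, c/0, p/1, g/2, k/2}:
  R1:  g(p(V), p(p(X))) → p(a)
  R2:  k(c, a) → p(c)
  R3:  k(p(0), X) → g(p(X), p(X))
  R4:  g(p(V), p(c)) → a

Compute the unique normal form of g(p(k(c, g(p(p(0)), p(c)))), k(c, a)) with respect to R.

1. g(p(k(c, g(p(p(0)), p(c)))), k(c, a))  →  g(p(k(c, a)), k(c, a))   [R4 at 1.1.2]
2. g(p(k(c, a)), k(c, a))  →  g(p(p(c)), k(c, a))   [R2 at 1.1]
3. g(p(p(c)), k(c, a))  →  g(p(p(c)), p(c))   [R2 at 2]
4. g(p(p(c)), p(c))  →  a   [R4 at ε]

a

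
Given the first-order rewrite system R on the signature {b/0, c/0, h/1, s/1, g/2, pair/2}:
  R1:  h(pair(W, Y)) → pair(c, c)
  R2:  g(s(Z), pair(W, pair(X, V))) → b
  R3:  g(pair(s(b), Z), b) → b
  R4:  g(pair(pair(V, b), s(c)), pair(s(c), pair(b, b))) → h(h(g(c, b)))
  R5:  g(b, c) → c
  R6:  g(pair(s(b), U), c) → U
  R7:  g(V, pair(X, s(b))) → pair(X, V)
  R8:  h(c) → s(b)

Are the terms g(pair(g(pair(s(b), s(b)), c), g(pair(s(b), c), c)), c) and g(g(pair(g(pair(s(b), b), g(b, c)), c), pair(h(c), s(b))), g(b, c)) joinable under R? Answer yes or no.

no — NF(t₁) = c, NF(t₂) = pair(b, c)

Reduce t₁ = g(pair(g(pair(s(b), s(b)), c), g(pair(s(b), c), c)), c):
1. g(pair(g(pair(s(b), s(b)), c), g(pair(s(b), c), c)), c)  →  g(pair(s(b), g(pair(s(b), c), c)), c)   [R6 at 1.1]
2. g(pair(s(b), g(pair(s(b), c), c)), c)  →  g(pair(s(b), c), c)   [R6 at ε]
3. g(pair(s(b), c), c)  →  c   [R6 at ε]

Reduce t₂ = g(g(pair(g(pair(s(b), b), g(b, c)), c), pair(h(c), s(b))), g(b, c)):
1. g(g(pair(g(pair(s(b), b), g(b, c)), c), pair(h(c), s(b))), g(b, c))  →  g(pair(h(c), pair(g(pair(s(b), b), g(b, c)), c)), g(b, c))   [R7 at 1]
2. g(pair(h(c), pair(g(pair(s(b), b), g(b, c)), c)), g(b, c))  →  g(pair(s(b), pair(g(pair(s(b), b), g(b, c)), c)), g(b, c))   [R8 at 1.1]
3. g(pair(s(b), pair(g(pair(s(b), b), g(b, c)), c)), g(b, c))  →  g(pair(s(b), pair(g(pair(s(b), b), c), c)), g(b, c))   [R5 at 1.2.1.2]
4. g(pair(s(b), pair(g(pair(s(b), b), c), c)), g(b, c))  →  g(pair(s(b), pair(b, c)), g(b, c))   [R6 at 1.2.1]
5. g(pair(s(b), pair(b, c)), g(b, c))  →  g(pair(s(b), pair(b, c)), c)   [R5 at 2]
6. g(pair(s(b), pair(b, c)), c)  →  pair(b, c)   [R6 at ε]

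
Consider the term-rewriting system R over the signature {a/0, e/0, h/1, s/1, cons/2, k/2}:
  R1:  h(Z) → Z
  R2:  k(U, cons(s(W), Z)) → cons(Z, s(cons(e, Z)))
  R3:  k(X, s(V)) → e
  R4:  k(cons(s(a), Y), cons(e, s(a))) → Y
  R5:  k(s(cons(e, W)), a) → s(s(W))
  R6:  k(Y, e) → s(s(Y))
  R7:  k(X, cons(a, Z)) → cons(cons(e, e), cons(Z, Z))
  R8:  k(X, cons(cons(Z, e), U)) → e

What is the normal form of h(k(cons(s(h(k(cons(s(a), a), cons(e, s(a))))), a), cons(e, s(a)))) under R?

a

1. h(k(cons(s(h(k(cons(s(a), a), cons(e, s(a))))), a), cons(e, s(a))))  →  k(cons(s(h(k(cons(s(a), a), cons(e, s(a))))), a), cons(e, s(a)))   [R1 at ε]
2. k(cons(s(h(k(cons(s(a), a), cons(e, s(a))))), a), cons(e, s(a)))  →  k(cons(s(k(cons(s(a), a), cons(e, s(a)))), a), cons(e, s(a)))   [R1 at 1.1.1]
3. k(cons(s(k(cons(s(a), a), cons(e, s(a)))), a), cons(e, s(a)))  →  k(cons(s(a), a), cons(e, s(a)))   [R4 at 1.1.1]
4. k(cons(s(a), a), cons(e, s(a)))  →  a   [R4 at ε]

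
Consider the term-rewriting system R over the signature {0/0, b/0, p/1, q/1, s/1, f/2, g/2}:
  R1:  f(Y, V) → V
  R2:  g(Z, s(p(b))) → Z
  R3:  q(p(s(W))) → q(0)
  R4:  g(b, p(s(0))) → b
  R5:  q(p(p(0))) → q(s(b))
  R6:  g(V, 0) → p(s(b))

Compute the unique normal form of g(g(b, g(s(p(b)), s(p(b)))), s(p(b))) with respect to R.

1. g(g(b, g(s(p(b)), s(p(b)))), s(p(b)))  →  g(b, g(s(p(b)), s(p(b))))   [R2 at ε]
2. g(b, g(s(p(b)), s(p(b))))  →  g(b, s(p(b)))   [R2 at 2]
3. g(b, s(p(b)))  →  b   [R2 at ε]

b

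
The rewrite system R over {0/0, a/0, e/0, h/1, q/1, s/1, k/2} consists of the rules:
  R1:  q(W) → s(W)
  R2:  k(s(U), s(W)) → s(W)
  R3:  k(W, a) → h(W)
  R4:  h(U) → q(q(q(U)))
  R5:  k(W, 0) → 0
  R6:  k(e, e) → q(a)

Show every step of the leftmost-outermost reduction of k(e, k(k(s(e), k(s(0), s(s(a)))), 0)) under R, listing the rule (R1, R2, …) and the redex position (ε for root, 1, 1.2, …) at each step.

0

1. k(e, k(k(s(e), k(s(0), s(s(a)))), 0))  →  k(e, 0)   [R5 at 2]
2. k(e, 0)  →  0   [R5 at ε]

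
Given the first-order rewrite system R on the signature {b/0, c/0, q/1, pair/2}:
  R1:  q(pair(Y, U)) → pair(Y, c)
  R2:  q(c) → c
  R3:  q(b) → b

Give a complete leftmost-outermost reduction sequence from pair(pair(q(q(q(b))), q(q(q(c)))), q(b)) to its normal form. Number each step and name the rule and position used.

1. pair(pair(q(q(q(b))), q(q(q(c)))), q(b))  →  pair(pair(q(q(b)), q(q(q(c)))), q(b))   [R3 at 1.1.1.1]
2. pair(pair(q(q(b)), q(q(q(c)))), q(b))  →  pair(pair(q(b), q(q(q(c)))), q(b))   [R3 at 1.1.1]
3. pair(pair(q(b), q(q(q(c)))), q(b))  →  pair(pair(b, q(q(q(c)))), q(b))   [R3 at 1.1]
4. pair(pair(b, q(q(q(c)))), q(b))  →  pair(pair(b, q(q(c))), q(b))   [R2 at 1.2.1.1]
5. pair(pair(b, q(q(c))), q(b))  →  pair(pair(b, q(c)), q(b))   [R2 at 1.2.1]
6. pair(pair(b, q(c)), q(b))  →  pair(pair(b, c), q(b))   [R2 at 1.2]
7. pair(pair(b, c), q(b))  →  pair(pair(b, c), b)   [R3 at 2]

pair(pair(b, c), b)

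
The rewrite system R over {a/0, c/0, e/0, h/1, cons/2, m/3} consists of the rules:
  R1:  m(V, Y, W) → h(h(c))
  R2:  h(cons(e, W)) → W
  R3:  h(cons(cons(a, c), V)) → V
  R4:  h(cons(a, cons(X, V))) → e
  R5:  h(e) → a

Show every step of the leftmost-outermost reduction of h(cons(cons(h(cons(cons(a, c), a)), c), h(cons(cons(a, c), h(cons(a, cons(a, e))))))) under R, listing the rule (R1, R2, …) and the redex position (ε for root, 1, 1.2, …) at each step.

1. h(cons(cons(h(cons(cons(a, c), a)), c), h(cons(cons(a, c), h(cons(a, cons(a, e)))))))  →  h(cons(cons(a, c), h(cons(cons(a, c), h(cons(a, cons(a, e)))))))   [R3 at 1.1.1]
2. h(cons(cons(a, c), h(cons(cons(a, c), h(cons(a, cons(a, e)))))))  →  h(cons(cons(a, c), h(cons(a, cons(a, e)))))   [R3 at ε]
3. h(cons(cons(a, c), h(cons(a, cons(a, e)))))  →  h(cons(a, cons(a, e)))   [R3 at ε]
4. h(cons(a, cons(a, e)))  →  e   [R4 at ε]

e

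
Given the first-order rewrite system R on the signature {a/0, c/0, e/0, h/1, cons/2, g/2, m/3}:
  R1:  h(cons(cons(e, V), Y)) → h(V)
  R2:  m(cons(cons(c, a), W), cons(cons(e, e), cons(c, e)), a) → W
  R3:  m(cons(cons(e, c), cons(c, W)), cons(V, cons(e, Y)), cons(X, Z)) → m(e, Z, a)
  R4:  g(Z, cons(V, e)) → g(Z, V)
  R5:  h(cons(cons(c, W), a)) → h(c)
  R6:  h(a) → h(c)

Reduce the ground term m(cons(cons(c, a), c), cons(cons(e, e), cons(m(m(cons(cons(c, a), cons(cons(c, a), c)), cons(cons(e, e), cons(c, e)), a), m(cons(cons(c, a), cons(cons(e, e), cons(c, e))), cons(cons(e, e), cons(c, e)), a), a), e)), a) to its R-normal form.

1. m(cons(cons(c, a), c), cons(cons(e, e), cons(m(m(cons(cons(c, a), cons(cons(c, a), c)), cons(cons(e, e), cons(c, e)), a), m(cons(cons(c, a), cons(cons(e, e), cons(c, e))), cons(cons(e, e), cons(c, e)), a), a), e)), a)  →  m(cons(cons(c, a), c), cons(cons(e, e), cons(m(cons(cons(c, a), c), m(cons(cons(c, a), cons(cons(e, e), cons(c, e))), cons(cons(e, e), cons(c, e)), a), a), e)), a)   [R2 at 2.2.1.1]
2. m(cons(cons(c, a), c), cons(cons(e, e), cons(m(cons(cons(c, a), c), m(cons(cons(c, a), cons(cons(e, e), cons(c, e))), cons(cons(e, e), cons(c, e)), a), a), e)), a)  →  m(cons(cons(c, a), c), cons(cons(e, e), cons(m(cons(cons(c, a), c), cons(cons(e, e), cons(c, e)), a), e)), a)   [R2 at 2.2.1.2]
3. m(cons(cons(c, a), c), cons(cons(e, e), cons(m(cons(cons(c, a), c), cons(cons(e, e), cons(c, e)), a), e)), a)  →  m(cons(cons(c, a), c), cons(cons(e, e), cons(c, e)), a)   [R2 at 2.2.1]
4. m(cons(cons(c, a), c), cons(cons(e, e), cons(c, e)), a)  →  c   [R2 at ε]

c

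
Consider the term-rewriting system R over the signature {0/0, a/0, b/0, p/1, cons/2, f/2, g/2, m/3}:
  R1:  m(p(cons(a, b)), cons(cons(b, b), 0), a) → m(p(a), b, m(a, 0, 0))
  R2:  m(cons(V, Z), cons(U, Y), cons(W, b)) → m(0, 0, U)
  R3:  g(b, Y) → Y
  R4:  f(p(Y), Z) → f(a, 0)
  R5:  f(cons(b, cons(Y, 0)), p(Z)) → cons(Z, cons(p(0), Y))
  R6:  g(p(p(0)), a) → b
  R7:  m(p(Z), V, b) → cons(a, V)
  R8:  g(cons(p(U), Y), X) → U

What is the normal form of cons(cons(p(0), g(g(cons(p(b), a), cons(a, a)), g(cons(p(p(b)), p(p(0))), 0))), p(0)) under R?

1. cons(cons(p(0), g(g(cons(p(b), a), cons(a, a)), g(cons(p(p(b)), p(p(0))), 0))), p(0))  →  cons(cons(p(0), g(b, g(cons(p(p(b)), p(p(0))), 0))), p(0))   [R8 at 1.2.1]
2. cons(cons(p(0), g(b, g(cons(p(p(b)), p(p(0))), 0))), p(0))  →  cons(cons(p(0), g(cons(p(p(b)), p(p(0))), 0)), p(0))   [R3 at 1.2]
3. cons(cons(p(0), g(cons(p(p(b)), p(p(0))), 0)), p(0))  →  cons(cons(p(0), p(b)), p(0))   [R8 at 1.2]

cons(cons(p(0), p(b)), p(0))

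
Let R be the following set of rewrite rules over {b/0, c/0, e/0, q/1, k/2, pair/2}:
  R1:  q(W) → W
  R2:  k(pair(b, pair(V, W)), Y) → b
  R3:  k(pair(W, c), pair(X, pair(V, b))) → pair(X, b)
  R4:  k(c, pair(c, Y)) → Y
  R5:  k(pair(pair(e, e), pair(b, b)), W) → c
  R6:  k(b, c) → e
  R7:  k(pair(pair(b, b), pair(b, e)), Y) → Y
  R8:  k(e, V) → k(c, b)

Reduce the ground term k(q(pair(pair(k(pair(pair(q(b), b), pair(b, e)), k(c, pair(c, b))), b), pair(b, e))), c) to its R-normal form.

c

1. k(q(pair(pair(k(pair(pair(q(b), b), pair(b, e)), k(c, pair(c, b))), b), pair(b, e))), c)  →  k(pair(pair(k(pair(pair(q(b), b), pair(b, e)), k(c, pair(c, b))), b), pair(b, e)), c)   [R1 at 1]
2. k(pair(pair(k(pair(pair(q(b), b), pair(b, e)), k(c, pair(c, b))), b), pair(b, e)), c)  →  k(pair(pair(k(pair(pair(b, b), pair(b, e)), k(c, pair(c, b))), b), pair(b, e)), c)   [R1 at 1.1.1.1.1.1]
3. k(pair(pair(k(pair(pair(b, b), pair(b, e)), k(c, pair(c, b))), b), pair(b, e)), c)  →  k(pair(pair(k(c, pair(c, b)), b), pair(b, e)), c)   [R7 at 1.1.1]
4. k(pair(pair(k(c, pair(c, b)), b), pair(b, e)), c)  →  k(pair(pair(b, b), pair(b, e)), c)   [R4 at 1.1.1]
5. k(pair(pair(b, b), pair(b, e)), c)  →  c   [R7 at ε]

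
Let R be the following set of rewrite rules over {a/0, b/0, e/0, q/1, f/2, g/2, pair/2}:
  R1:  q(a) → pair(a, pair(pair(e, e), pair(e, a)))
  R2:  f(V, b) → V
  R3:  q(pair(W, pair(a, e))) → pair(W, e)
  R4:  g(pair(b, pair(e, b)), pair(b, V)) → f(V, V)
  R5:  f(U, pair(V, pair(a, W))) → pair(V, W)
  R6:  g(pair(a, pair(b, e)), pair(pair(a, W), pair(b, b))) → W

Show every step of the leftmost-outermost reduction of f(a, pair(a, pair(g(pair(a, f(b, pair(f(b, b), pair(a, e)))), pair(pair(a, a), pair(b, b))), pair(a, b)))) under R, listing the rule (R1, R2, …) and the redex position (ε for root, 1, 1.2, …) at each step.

pair(a, pair(a, b))

1. f(a, pair(a, pair(g(pair(a, f(b, pair(f(b, b), pair(a, e)))), pair(pair(a, a), pair(b, b))), pair(a, b))))  →  f(a, pair(a, pair(g(pair(a, pair(f(b, b), e)), pair(pair(a, a), pair(b, b))), pair(a, b))))   [R5 at 2.2.1.1.2]
2. f(a, pair(a, pair(g(pair(a, pair(f(b, b), e)), pair(pair(a, a), pair(b, b))), pair(a, b))))  →  f(a, pair(a, pair(g(pair(a, pair(b, e)), pair(pair(a, a), pair(b, b))), pair(a, b))))   [R2 at 2.2.1.1.2.1]
3. f(a, pair(a, pair(g(pair(a, pair(b, e)), pair(pair(a, a), pair(b, b))), pair(a, b))))  →  f(a, pair(a, pair(a, pair(a, b))))   [R6 at 2.2.1]
4. f(a, pair(a, pair(a, pair(a, b))))  →  pair(a, pair(a, b))   [R5 at ε]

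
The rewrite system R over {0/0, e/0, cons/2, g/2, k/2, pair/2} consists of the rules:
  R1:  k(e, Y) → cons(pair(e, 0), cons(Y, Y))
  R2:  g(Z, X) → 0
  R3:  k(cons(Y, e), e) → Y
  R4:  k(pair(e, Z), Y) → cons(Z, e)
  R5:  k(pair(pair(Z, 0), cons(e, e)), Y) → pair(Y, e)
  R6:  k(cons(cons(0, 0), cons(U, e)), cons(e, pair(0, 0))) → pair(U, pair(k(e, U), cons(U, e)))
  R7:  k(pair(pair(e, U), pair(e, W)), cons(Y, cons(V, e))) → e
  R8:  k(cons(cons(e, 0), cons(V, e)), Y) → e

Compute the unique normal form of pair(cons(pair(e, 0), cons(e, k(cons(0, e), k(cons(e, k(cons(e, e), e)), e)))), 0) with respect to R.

1. pair(cons(pair(e, 0), cons(e, k(cons(0, e), k(cons(e, k(cons(e, e), e)), e)))), 0)  →  pair(cons(pair(e, 0), cons(e, k(cons(0, e), k(cons(e, e), e)))), 0)   [R3 at 1.2.2.2.1.2]
2. pair(cons(pair(e, 0), cons(e, k(cons(0, e), k(cons(e, e), e)))), 0)  →  pair(cons(pair(e, 0), cons(e, k(cons(0, e), e))), 0)   [R3 at 1.2.2.2]
3. pair(cons(pair(e, 0), cons(e, k(cons(0, e), e))), 0)  →  pair(cons(pair(e, 0), cons(e, 0)), 0)   [R3 at 1.2.2]

pair(cons(pair(e, 0), cons(e, 0)), 0)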